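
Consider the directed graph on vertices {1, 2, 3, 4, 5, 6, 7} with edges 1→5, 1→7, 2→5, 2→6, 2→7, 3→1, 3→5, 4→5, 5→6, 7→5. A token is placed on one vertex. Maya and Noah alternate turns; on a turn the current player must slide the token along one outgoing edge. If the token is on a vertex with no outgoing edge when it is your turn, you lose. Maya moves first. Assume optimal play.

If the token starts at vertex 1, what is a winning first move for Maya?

Build the W/L table. Terminal = L. A non-terminal position is W if it has a move to some L; otherwise it is L.
Every edge goes from a vertex to one that appears earlier in the order 6, 5, 7, 1, 2, 3, 4, so processing vertices in that order labels each vertex after all of its successors.
6: no outgoing edge → L
5: W (go to 6, an L position)
7: L (sole option 5(W) is W)
1: W (go to 7, an L position)
2: W (go to 7, an L position)
3: L (options 1(W), 5(W) are all W)
4: L (sole option 5(W) is W)
From 1, the L positions reachable in one move are: 7.

Move to 7.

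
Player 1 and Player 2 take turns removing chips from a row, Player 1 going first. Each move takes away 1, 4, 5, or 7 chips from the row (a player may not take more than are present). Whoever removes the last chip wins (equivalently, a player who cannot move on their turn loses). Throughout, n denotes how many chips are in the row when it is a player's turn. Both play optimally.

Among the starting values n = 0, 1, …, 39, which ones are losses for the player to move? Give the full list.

0, 2, 8, 10, 16, 18, 24, 26, 32, 34

Compute win/loss labels from the base case upward. A position with no move is L. Any other position is W if it can reach an L in one move, else L.
n=0: no move → L
n=1: reaches L-position 0 → W
n=2: only reaches 1(W), which is W → L
n=3: reaches L-position 2 → W
n=4: reaches L-position 0 → W
n=5: reaches L-position 0 → W
n=6: reaches L-position 2 → W
n=7: reaches L-position 2 → W
n=8: only reaches 7(W), 4(W), 3(W), 1(W), all W → L
n=9: reaches L-position 8 → W
n=10: only reaches 9(W), 6(W), 5(W), 3(W), all W → L
n=11: reaches L-position 10 → W
n=12: reaches L-position 8 → W
n=13: reaches L-position 8 → W
n=14: reaches L-position 10 → W
n=15: reaches L-position 10 → W
n=16: only reaches 15(W), 12(W), 11(W), 9(W), all W → L
n=17: reaches L-position 16 → W
n=18: only reaches 17(W), 14(W), 13(W), 11(W), all W → L
n=19: reaches L-position 18 → W
n=20: reaches L-position 16 → W
n=21: reaches L-position 16 → W
n=22: reaches L-position 18 → W
n=23: reaches L-position 18 → W
n=24: only reaches 23(W), 20(W), 19(W), 17(W), all W → L
n=25: reaches L-position 24 → W
n=26: only reaches 25(W), 22(W), 21(W), 19(W), all W → L
n=27: reaches L-position 26 → W
n=28: reaches L-position 24 → W
n=29: reaches L-position 24 → W
n=30: reaches L-position 26 → W
n=31: reaches L-position 26 → W
n=32: only reaches 31(W), 28(W), 27(W), 25(W), all W → L
n=33: reaches L-position 32 → W
n=34: only reaches 33(W), 30(W), 29(W), 27(W), all W → L
n=35: reaches L-position 34 → W
n=36: reaches L-position 32 → W
n=37: reaches L-position 32 → W
n=38: reaches L-position 34 → W
n=39: reaches L-position 34 → W
The losing starting values of n are exactly the entries labelled L in this table (10 of them).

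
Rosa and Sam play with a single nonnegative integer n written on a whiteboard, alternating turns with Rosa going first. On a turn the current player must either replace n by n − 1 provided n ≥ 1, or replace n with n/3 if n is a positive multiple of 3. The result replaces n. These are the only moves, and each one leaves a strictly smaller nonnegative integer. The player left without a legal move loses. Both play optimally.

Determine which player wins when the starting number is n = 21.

Rosa wins.

Work bottom-up. With no move the player to move loses. Otherwise the position is W if at least one move leads to an L position for the opponent, and L if every move leads to a W.
n=0: no move → L
n=1: →0(L), so W
n=2: →1(W) only, which is W, so L
n=3: →2(L), so W
n=4: →3(W) only, which is W, so L
n=5: →4(L), so W
n=6: →2(L), so W
n=7: →6(W) only, which is W, so L
n=8: →7(L), so W
n=9: →3(W), 8(W) — all W, so L
n=10: →9(L), so W
n=11: →10(W) only, which is W, so L
n=12: →4(L), so W
n=13: →12(W) only, which is W, so L
n=14: →13(L), so W
n=15: →5(W), 14(W) — all W, so L
n=16: →15(L), so W
n=17: →16(W) only, which is W, so L
n=18: →17(L), so W
n=19: →18(W) only, which is W, so L
n=20: →19(L), so W
n=21: →7(L), so W
The starting position 21 is W: Rosa should move to 7, handing over an L position.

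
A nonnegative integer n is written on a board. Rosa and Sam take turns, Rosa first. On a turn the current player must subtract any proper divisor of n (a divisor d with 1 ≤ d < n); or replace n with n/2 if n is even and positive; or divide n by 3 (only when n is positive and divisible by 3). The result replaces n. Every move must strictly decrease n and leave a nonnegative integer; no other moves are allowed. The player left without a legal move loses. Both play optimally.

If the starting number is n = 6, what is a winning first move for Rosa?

Compute win/loss labels from the base case upward. A position with no move is L. Any other position is W if it can reach an L in one move, else L.
n=0: no move → L
n=1: no move → L
n=2: W (go to 1, an L position)
n=3: W (go to 1, an L position)
n=4: L (options 2(W), 3(W) are all W)
n=5: W (go to 4, an L position)
n=6: W (go to 4, an L position)
From 6, the L positions reachable in one move are: 4.

Move to 4.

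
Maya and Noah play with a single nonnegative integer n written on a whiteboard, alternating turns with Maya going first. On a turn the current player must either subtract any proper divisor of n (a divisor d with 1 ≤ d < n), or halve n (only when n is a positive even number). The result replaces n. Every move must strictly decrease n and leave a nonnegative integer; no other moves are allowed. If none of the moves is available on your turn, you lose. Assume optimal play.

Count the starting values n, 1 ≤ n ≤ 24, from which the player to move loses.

Positions with no move are L. A position that does have a move is losing for the player to move precisely when every available move leads to a winning position for the opponent. Fill in the labels:
n=0: no move → L
n=1: no move → L
n=2: W (go to 1, an L position)
n=3: L (sole option 2(W) is W)
n=4: W (go to 3, an L position)
n=5: L (sole option 4(W) is W)
n=6: W (go to 3, an L position)
n=7: L (sole option 6(W) is W)
n=8: W (go to 7, an L position)
n=9: L (options 6(W), 8(W) are all W)
n=10: W (go to 5, an L position)
n=11: L (sole option 10(W) is W)
n=12: W (go to 9, an L position)
n=13: L (sole option 12(W) is W)
n=14: W (go to 7, an L position)
n=15: L (options 10(W), 12(W), 14(W) are all W)
n=16: W (go to 15, an L position)
n=17: L (sole option 16(W) is W)
n=18: W (go to 9, an L position)
n=19: L (sole option 18(W) is W)
n=20: W (go to 15, an L position)
n=21: L (options 14(W), 18(W), 20(W) are all W)
n=22: W (go to 11, an L position)
n=23: L (sole option 22(W) is W)
n=24: W (go to 21, an L position)
L entries with 1 ≤ n ≤ 24 (n=0 is outside the asked range and is not counted): n = 1, 3, 5, 7, 9, 11, 13, 15, 17, 19, 21, 23; that makes 12.

12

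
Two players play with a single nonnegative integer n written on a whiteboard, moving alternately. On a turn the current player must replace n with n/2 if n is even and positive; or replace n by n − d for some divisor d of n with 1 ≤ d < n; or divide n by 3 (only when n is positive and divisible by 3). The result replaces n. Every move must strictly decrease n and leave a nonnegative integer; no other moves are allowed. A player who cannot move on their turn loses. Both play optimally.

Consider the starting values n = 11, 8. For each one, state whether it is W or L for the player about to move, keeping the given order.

11: L, 8: W

Use the standard recursion: the mover loses at a terminal position; elsewhere, the mover wins exactly when some move hands the opponent an L position.
n=0: no move → L
n=1: no move → L
n=2: W (go to 1, an L position)
n=3: W (go to 1, an L position)
n=4: L (options 2(W), 3(W) are all W)
n=5: W (go to 4, an L position)
n=6: W (go to 4, an L position)
n=7: L (sole option 6(W) is W)
n=8: W (go to 4, an L position)
n=9: L (options 3(W), 6(W), 8(W) are all W)
n=10: W (go to 9, an L position)
n=11: L (sole option 10(W) is W)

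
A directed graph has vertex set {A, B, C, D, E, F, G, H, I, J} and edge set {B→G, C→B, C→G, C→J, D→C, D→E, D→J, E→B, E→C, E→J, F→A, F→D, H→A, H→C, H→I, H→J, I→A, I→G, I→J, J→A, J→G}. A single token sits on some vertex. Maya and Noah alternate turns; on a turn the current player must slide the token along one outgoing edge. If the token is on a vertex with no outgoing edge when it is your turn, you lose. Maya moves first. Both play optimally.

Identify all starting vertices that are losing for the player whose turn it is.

A, E, G

Positions with no move are L. A position that does have a move is losing for the player to move precisely when every available move leads to a winning position for the opponent. Fill in the labels:
Every edge goes from a vertex to one that appears earlier in the order G, A, J, I, B, C, E, D, H, F, so processing vertices in that order labels each vertex after all of its successors.
G: no outgoing edge → L
A: no outgoing edge → L
J: reaches L-position A → W
I: reaches L-position A → W
B: reaches L-position G → W
C: reaches L-position G → W
E: only reaches C(W), B(W), J(W), all W → L
D: reaches L-position E → W
H: reaches L-position A → W
F: reaches L-position A → W
Reading off the rows marked L gives the requested list; there are 3 such vertices.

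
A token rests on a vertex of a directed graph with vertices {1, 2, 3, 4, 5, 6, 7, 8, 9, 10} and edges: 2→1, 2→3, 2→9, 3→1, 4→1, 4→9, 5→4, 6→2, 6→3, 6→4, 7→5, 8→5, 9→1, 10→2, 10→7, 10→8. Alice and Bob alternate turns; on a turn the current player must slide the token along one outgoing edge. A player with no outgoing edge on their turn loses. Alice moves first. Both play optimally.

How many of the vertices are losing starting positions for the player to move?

Build the W/L table. Terminal = L. A non-terminal position is W if it has a move to some L; otherwise it is L.
Every edge goes from a vertex to one that appears earlier in the order 1, 9, 3, 2, 4, 5, 8, 6, 7, 10, so processing vertices in that order labels each vertex after all of its successors.
1: no outgoing edge → L
9: can move to 1, which is L ⇒ W
3: can move to 1, which is L ⇒ W
2: can move to 1, which is L ⇒ W
4: can move to 1, which is L ⇒ W
5: the only move is to 4(W), a W ⇒ L
8: can move to 5, which is L ⇒ W
6: moves to 4(W), 2(W), 3(W); every one is W ⇒ L
7: can move to 5, which is L ⇒ W
10: moves to 7(W), 8(W), 2(W); every one is W ⇒ L
The L vertices are 1, 5, 6, 10; that is 4 in all.

4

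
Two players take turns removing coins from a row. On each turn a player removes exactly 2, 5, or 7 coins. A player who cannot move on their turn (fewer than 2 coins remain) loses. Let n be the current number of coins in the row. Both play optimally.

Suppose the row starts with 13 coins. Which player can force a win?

Classify positions by backward induction: terminal positions (no move available) are L. From any other position, the mover wins iff some move reaches an L.
n=0: no move → L
n=1: no move → L
n=2: →0(L), so W
n=3: →1(L), so W
n=4: →2(W) only, which is W, so L
n=5: →0(L), so W
n=6: →4(L), so W
n=7: →0(L), so W
n=8: →1(L), so W
n=9: →4(L), so W
n=10: →8(W), 5(W), 3(W) — all W, so L
n=11: →4(L), so W
n=12: →10(L), so W
n=13: →11(W), 8(W), 6(W) — all W, so L
Every move from 13 reaches a W position, so the mover loses.

The second player wins.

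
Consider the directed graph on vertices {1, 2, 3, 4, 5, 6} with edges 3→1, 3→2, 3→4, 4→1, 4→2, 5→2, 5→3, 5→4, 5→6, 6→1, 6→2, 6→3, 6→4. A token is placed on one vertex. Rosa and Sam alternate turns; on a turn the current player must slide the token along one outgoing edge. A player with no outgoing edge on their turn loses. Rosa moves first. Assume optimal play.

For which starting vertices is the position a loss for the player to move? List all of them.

1, 2

Label each position W (a win for the player to move) or L (a loss). A position with no legal move is L; any other position is W exactly when some move reaches an L, and L when every move reaches a W.
Every edge goes from a vertex to one that appears earlier in the order 1, 2, 4, 3, 6, 5, so processing vertices in that order labels each vertex after all of its successors.
1: no outgoing edge → L
2: no outgoing edge → L
4: reaches L-position 2 → W
3: reaches L-position 2 → W
6: reaches L-position 2 → W
5: reaches L-position 2 → W
Reading off the rows marked L gives the requested list; there are 2 such vertices.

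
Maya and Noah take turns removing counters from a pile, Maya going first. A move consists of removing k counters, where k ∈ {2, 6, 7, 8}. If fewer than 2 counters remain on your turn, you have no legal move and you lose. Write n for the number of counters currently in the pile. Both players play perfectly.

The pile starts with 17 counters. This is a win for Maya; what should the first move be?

Build the W/L table. Terminal = L. A non-terminal position is W if it has a move to some L; otherwise it is L.
n=0: no move → L
n=1: no move → L
n=2: can move to 0, which is L ⇒ W
n=3: can move to 1, which is L ⇒ W
n=4: the only move is to 2(W), a W ⇒ L
n=5: the only move is to 3(W), a W ⇒ L
n=6: can move to 4, which is L ⇒ W
n=7: can move to 5, which is L ⇒ W
n=8: can move to 1, which is L ⇒ W
n=9: can move to 1, which is L ⇒ W
n=10: can move to 4, which is L ⇒ W
n=11: can move to 5, which is L ⇒ W
n=12: can move to 5, which is L ⇒ W
n=13: can move to 5, which is L ⇒ W
n=14: moves to 12(W), 8(W), 7(W), 6(W); every one is W ⇒ L
n=15: moves to 13(W), 9(W), 8(W), 7(W); every one is W ⇒ L
n=16: can move to 14, which is L ⇒ W
n=17: can move to 15, which is L ⇒ W
From 17, the L positions reachable in one move are: 15.

Remove 2, leaving 15.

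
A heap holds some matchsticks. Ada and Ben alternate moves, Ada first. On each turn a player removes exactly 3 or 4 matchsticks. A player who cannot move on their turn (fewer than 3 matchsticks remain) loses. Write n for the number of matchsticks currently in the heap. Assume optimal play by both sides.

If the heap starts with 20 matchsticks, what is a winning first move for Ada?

Remove 4, leaving 16.

Compute win/loss labels from the base case upward. A position with no move is L. Any other position is W if it can reach an L in one move, else L.
n=0: no move → L
n=1: no move → L
n=2: no move → L
n=3: reaches L-position 0 → W
n=4: reaches L-position 1 → W
n=5: reaches L-position 2 → W
n=6: reaches L-position 2 → W
n=7: only reaches 4(W), 3(W), all W → L
n=8: only reaches 5(W), 4(W), all W → L
n=9: only reaches 6(W), 5(W), all W → L
n=10: reaches L-position 7 → W
n=11: reaches L-position 8 → W
n=12: reaches L-position 9 → W
n=13: reaches L-position 9 → W
n=14: only reaches 11(W), 10(W), all W → L
n=15: only reaches 12(W), 11(W), all W → L
n=16: only reaches 13(W), 12(W), all W → L
n=17: reaches L-position 14 → W
n=18: reaches L-position 15 → W
n=19: reaches L-position 16 → W
n=20: reaches L-position 16 → W
From 20, the L positions reachable in one move are: 16.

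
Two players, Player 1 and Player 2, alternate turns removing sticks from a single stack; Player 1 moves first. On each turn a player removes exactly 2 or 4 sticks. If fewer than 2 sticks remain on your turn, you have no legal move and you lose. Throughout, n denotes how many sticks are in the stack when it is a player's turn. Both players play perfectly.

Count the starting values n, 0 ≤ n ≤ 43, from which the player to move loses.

Classify positions by backward induction: terminal positions (no move available) are L. From any other position, the mover wins iff some move reaches an L.
n=0: no move → L
n=1: no move → L
n=2: W (go to 0, an L position)
n=3: W (go to 1, an L position)
n=4: W (go to 0, an L position)
n=5: W (go to 1, an L position)
n=6: L (options 4(W), 2(W) are all W)
n=7: L (options 5(W), 3(W) are all W)
n=8: W (go to 6, an L position)
n=9: W (go to 7, an L position)
n=10: W (go to 6, an L position)
n=11: W (go to 7, an L position)
n=12: L (options 10(W), 8(W) are all W)
n=13: L (options 11(W), 9(W) are all W)
n=14: W (go to 12, an L position)
n=15: W (go to 13, an L position)
n=16: W (go to 12, an L position)
n=17: W (go to 13, an L position)
n=18: L (options 16(W), 14(W) are all W)
n=19: L (options 17(W), 15(W) are all W)
n=20: W (go to 18, an L position)
n=21: W (go to 19, an L position)
n=22: W (go to 18, an L position)
n=23: W (go to 19, an L position)
n=24: L (options 22(W), 20(W) are all W)
n=25: L (options 23(W), 21(W) are all W)
n=26: W (go to 24, an L position)
n=27: W (go to 25, an L position)
n=28: W (go to 24, an L position)
n=29: W (go to 25, an L position)
n=30: L (options 28(W), 26(W) are all W)
n=31: L (options 29(W), 27(W) are all W)
n=32: W (go to 30, an L position)
n=33: W (go to 31, an L position)
n=34: W (go to 30, an L position)
n=35: W (go to 31, an L position)
n=36: L (options 34(W), 32(W) are all W)
n=37: L (options 35(W), 33(W) are all W)
n=38: W (go to 36, an L position)
n=39: W (go to 37, an L position)
n=40: W (go to 36, an L position)
n=41: W (go to 37, an L position)
n=42: L (options 40(W), 38(W) are all W)
n=43: L (options 41(W), 39(W) are all W)
L entries with 0 ≤ n ≤ 43: n = 0, 1, 6, 7, 12, 13, 18, 19, 24, 25, 30, 31, 36, 37, 42, 43; that makes 16.

16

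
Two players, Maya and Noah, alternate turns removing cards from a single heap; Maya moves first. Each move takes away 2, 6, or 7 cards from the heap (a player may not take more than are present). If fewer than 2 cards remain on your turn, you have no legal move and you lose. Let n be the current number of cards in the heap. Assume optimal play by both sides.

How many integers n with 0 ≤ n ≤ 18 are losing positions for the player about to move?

Use the standard recursion: the mover loses at a terminal position; elsewhere, the mover wins exactly when some move hands the opponent an L position.
n=0: no move → L
n=1: no move → L
n=2: can move to 0, which is L ⇒ W
n=3: can move to 1, which is L ⇒ W
n=4: the only move is to 2(W), a W ⇒ L
n=5: the only move is to 3(W), a W ⇒ L
n=6: can move to 4, which is L ⇒ W
n=7: can move to 5, which is L ⇒ W
n=8: can move to 1, which is L ⇒ W
n=9: moves to 7(W), 3(W), 2(W); every one is W ⇒ L
n=10: can move to 4, which is L ⇒ W
n=11: can move to 9, which is L ⇒ W
n=12: can move to 5, which is L ⇒ W
n=13: moves to 11(W), 7(W), 6(W); every one is W ⇒ L
n=14: moves to 12(W), 8(W), 7(W); every one is W ⇒ L
n=15: can move to 13, which is L ⇒ W
n=16: can move to 14, which is L ⇒ W
n=17: moves to 15(W), 11(W), 10(W); every one is W ⇒ L
n=18: moves to 16(W), 12(W), 11(W); every one is W ⇒ L
L entries with 0 ≤ n ≤ 18: n = 0, 1, 4, 5, 9, 13, 14, 17, 18; that makes 9.

9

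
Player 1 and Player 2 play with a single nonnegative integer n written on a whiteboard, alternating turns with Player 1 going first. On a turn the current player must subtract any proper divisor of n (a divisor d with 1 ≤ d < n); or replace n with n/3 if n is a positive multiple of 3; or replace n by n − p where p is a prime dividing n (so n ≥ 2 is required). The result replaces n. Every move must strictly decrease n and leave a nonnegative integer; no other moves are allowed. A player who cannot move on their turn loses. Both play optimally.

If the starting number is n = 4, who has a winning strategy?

Build the W/L table. Terminal = L. A non-terminal position is W if it has a move to some L; otherwise it is L.
n=0: no move → L
n=1: no move → L
n=2: can move to 0, which is L ⇒ W
n=3: can move to 0, which is L ⇒ W
n=4: moves to 2(W), 3(W); every one is W ⇒ L
The starting position 4 is L: whatever Player 1 does, the opponent receives a W position.

Player 2 wins.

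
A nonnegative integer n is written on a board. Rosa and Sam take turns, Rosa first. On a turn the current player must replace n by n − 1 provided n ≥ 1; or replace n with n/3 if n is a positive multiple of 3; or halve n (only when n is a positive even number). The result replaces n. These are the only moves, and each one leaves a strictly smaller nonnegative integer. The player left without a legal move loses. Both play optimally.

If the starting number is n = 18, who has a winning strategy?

Rosa wins.

Work bottom-up. With no move the player to move loses. Otherwise the position is W if at least one move leads to an L position for the opponent, and L if every move leads to a W.
n=0: no move → L
n=1: W (go to 0, an L position)
n=2: L (sole option 1(W) is W)
n=3: W (go to 2, an L position)
n=4: W (go to 2, an L position)
n=5: L (sole option 4(W) is W)
n=6: W (go to 2, an L position)
n=7: L (sole option 6(W) is W)
n=8: W (go to 7, an L position)
n=9: L (options 3(W), 8(W) are all W)
n=10: W (go to 5, an L position)
n=11: L (sole option 10(W) is W)
n=12: W (go to 11, an L position)
n=13: L (sole option 12(W) is W)
n=14: W (go to 7, an L position)
n=15: W (go to 5, an L position)
n=16: L (options 8(W), 15(W) are all W)
n=17: W (go to 16, an L position)
n=18: W (go to 9, an L position)
From 18 Rosa can move to 9, reaching an L position.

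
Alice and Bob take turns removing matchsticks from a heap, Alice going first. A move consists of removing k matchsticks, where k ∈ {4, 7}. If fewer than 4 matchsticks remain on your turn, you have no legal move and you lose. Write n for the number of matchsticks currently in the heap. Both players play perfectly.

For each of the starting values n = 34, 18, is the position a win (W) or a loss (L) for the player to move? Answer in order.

34: L, 18: W

Use the standard recursion: the mover loses at a terminal position; elsewhere, the mover wins exactly when some move hands the opponent an L position.
n=0: no move → L
n=1: no move → L
n=2: no move → L
n=3: no move → L
n=4: →0(L), so W
n=5: →1(L), so W
n=6: →2(L), so W
n=7: →3(L), so W
n=8: →1(L), so W
n=9: →2(L), so W
n=10: →3(L), so W
n=11: →7(W), 4(W) — all W, so L
n=12: →8(W), 5(W) — all W, so L
n=13: →9(W), 6(W) — all W, so L
n=14: →10(W), 7(W) — all W, so L
n=15: →11(L), so W
n=16: →12(L), so W
n=17: →13(L), so W
n=18: →14(L), so W
n=19: →12(L), so W
n=20: →13(L), so W
n=21: →14(L), so W
n=22: →18(W), 15(W) — all W, so L
n=23: →19(W), 16(W) — all W, so L
n=24: →20(W), 17(W) — all W, so L
n=25: →21(W), 18(W) — all W, so L
n=26: →22(L), so W
n=27: →23(L), so W
n=28: →24(L), so W
n=29: →25(L), so W
n=30: →23(L), so W
n=31: →24(L), so W
n=32: →25(L), so W
n=33: →29(W), 26(W) — all W, so L
n=34: →30(W), 27(W) — all W, so L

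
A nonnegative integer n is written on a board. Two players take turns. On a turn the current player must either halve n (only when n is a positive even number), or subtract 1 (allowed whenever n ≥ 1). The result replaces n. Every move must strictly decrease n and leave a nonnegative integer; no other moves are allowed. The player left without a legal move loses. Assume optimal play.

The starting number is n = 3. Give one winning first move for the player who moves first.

Move to 2.

Use the standard recursion: the mover loses at a terminal position; elsewhere, the mover wins exactly when some move hands the opponent an L position.
n=0: no move → L
n=1: W (go to 0, an L position)
n=2: L (sole option 1(W) is W)
n=3: W (go to 2, an L position)
From 3, the L positions reachable in one move are: 2.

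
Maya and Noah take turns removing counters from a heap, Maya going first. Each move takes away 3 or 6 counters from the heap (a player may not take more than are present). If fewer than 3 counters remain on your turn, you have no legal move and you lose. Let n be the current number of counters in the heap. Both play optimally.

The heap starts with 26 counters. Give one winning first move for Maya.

Build the W/L table. Terminal = L. A non-terminal position is W if it has a move to some L; otherwise it is L.
n=0: no move → L
n=1: no move → L
n=2: no move → L
n=3: can move to 0, which is L ⇒ W
n=4: can move to 1, which is L ⇒ W
n=5: can move to 2, which is L ⇒ W
n=6: can move to 0, which is L ⇒ W
n=7: can move to 1, which is L ⇒ W
n=8: can move to 2, which is L ⇒ W
n=9: moves to 6(W), 3(W); every one is W ⇒ L
n=10: moves to 7(W), 4(W); every one is W ⇒ L
n=11: moves to 8(W), 5(W); every one is W ⇒ L
n=12: can move to 9, which is L ⇒ W
n=13: can move to 10, which is L ⇒ W
n=14: can move to 11, which is L ⇒ W
n=15: can move to 9, which is L ⇒ W
n=16: can move to 10, which is L ⇒ W
n=17: can move to 11, which is L ⇒ W
n=18: moves to 15(W), 12(W); every one is W ⇒ L
n=19: moves to 16(W), 13(W); every one is W ⇒ L
n=20: moves to 17(W), 14(W); every one is W ⇒ L
n=21: can move to 18, which is L ⇒ W
n=22: can move to 19, which is L ⇒ W
n=23: can move to 20, which is L ⇒ W
n=24: can move to 18, which is L ⇒ W
n=25: can move to 19, which is L ⇒ W
n=26: can move to 20, which is L ⇒ W
From 26, the L positions reachable in one move are: 20.

Remove 6, leaving 20.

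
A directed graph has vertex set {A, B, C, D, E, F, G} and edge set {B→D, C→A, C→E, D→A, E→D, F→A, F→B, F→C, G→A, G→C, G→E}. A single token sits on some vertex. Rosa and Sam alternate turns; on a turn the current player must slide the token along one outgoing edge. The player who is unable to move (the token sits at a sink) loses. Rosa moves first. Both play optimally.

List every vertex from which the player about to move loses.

A, B, E

Work bottom-up. With no move the player to move loses. Otherwise the position is W if at least one move leads to an L position for the opponent, and L if every move leads to a W.
Every edge goes from a vertex to one that appears earlier in the order A, D, E, C, B, F, G, so processing vertices in that order labels each vertex after all of its successors.
A: no outgoing edge → L
D: W (go to A, an L position)
E: L (sole option D(W) is W)
C: W (go to E, an L position)
B: L (sole option D(W) is W)
F: W (go to B, an L position)
G: W (go to E, an L position)
The losing starting vertices are exactly the entries labelled L in this table (3 of them).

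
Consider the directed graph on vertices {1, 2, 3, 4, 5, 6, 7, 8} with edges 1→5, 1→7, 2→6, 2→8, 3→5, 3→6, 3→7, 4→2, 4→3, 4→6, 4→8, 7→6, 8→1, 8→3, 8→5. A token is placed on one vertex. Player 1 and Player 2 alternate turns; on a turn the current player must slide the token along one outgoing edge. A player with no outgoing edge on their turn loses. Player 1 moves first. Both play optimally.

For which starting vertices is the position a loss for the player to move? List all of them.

5, 6

Classify positions by backward induction: terminal positions (no move available) are L. From any other position, the mover wins iff some move reaches an L.
Every edge goes from a vertex to one that appears earlier in the order 5, 6, 7, 3, 1, 8, 2, 4, so processing vertices in that order labels each vertex after all of its successors.
5: no outgoing edge → L
6: no outgoing edge → L
7: W (go to 6, an L position)
3: W (go to 6, an L position)
1: W (go to 5, an L position)
8: W (go to 5, an L position)
2: W (go to 6, an L position)
4: W (go to 6, an L position)
Reading off the rows marked L gives the requested list; there are 2 such vertices.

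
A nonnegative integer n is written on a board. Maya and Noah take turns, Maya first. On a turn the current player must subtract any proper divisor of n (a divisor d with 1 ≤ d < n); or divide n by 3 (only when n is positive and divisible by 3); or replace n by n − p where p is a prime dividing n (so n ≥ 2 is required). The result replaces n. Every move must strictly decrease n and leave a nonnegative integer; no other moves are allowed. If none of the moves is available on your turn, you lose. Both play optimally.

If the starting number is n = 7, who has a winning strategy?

Maya wins.

Compute win/loss labels from the base case upward. A position with no move is L. Any other position is W if it can reach an L in one move, else L.
n=0: no move → L
n=1: no move → L
n=2: reaches L-position 0 → W
n=3: reaches L-position 0 → W
n=4: only reaches 2(W), 3(W), all W → L
n=5: reaches L-position 0 → W
n=6: reaches L-position 4 → W
n=7: reaches L-position 0 → W
From 7 Maya can move to 0, reaching an L position.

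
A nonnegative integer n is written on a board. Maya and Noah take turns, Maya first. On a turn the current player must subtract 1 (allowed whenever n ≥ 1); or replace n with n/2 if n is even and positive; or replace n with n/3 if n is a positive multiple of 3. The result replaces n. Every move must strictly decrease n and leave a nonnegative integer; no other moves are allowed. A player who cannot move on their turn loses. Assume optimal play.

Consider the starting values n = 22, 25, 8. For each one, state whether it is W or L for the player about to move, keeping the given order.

22: W, 25: L, 8: W

Work bottom-up. With no move the player to move loses. Otherwise the position is W if at least one move leads to an L position for the opponent, and L if every move leads to a W.
n=0: no move → L
n=1: can move to 0, which is L ⇒ W
n=2: the only move is to 1(W), a W ⇒ L
n=3: can move to 2, which is L ⇒ W
n=4: can move to 2, which is L ⇒ W
n=5: the only move is to 4(W), a W ⇒ L
n=6: can move to 2, which is L ⇒ W
n=7: the only move is to 6(W), a W ⇒ L
n=8: can move to 7, which is L ⇒ W
n=9: moves to 3(W), 8(W); every one is W ⇒ L
n=10: can move to 5, which is L ⇒ W
n=11: the only move is to 10(W), a W ⇒ L
n=12: can move to 11, which is L ⇒ W
n=13: the only move is to 12(W), a W ⇒ L
n=14: can move to 7, which is L ⇒ W
n=15: can move to 5, which is L ⇒ W
n=16: moves to 8(W), 15(W); every one is W ⇒ L
n=17: can move to 16, which is L ⇒ W
n=18: can move to 9, which is L ⇒ W
n=19: the only move is to 18(W), a W ⇒ L
n=20: can move to 19, which is L ⇒ W
n=21: can move to 7, which is L ⇒ W
n=22: can move to 11, which is L ⇒ W
n=23: the only move is to 22(W), a W ⇒ L
n=24: can move to 23, which is L ⇒ W
n=25: the only move is to 24(W), a W ⇒ L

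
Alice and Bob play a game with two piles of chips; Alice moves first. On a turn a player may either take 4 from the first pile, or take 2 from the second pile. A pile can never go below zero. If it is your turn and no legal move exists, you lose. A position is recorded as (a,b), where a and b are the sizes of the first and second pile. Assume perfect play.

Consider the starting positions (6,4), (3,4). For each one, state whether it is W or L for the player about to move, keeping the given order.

(6,4): W, (3,4): L

Use the standard recursion: the mover loses at a terminal position; elsewhere, the mover wins exactly when some move hands the opponent an L position.
No move ever increases a pile, so every position that can arise here has a ≤ 6 and b ≤ 4; it is enough to label the cells with 0 ≤ a ≤ 6 and 0 ≤ b ≤ 4.
Every move lowers a or b (never raises either), so fill the grid row by row in increasing a, and left to right within a row: each cell's successors are then already labelled.
      b=0  b=1  b=2  b=3  b=4
a=0:    L    L    W    W    L
a=1:    L    L    W    W    L
a=2:    L    L    W    W    L
a=3:    L    L    W    W    L
a=4:    W    W    L    L    W
a=5:    W    W    L    L    W
a=6:    W    W    L    L    W
Cells with no legal move (terminal, hence L): (0,0), (0,1), (1,0), (1,1), (2,0), (2,1), (3,0), (3,1).
The remaining L cells, each justified by listing all of its moves:
(0,4): →(0,2)(W) only, which is W, so L
(1,4): →(1,2)(W) only, which is W, so L
(2,4): →(2,2)(W) only, which is W, so L
(3,4): →(3,2)(W) only, which is W, so L
(4,2): →(0,2)(W), (4,0)(W) — all W, so L
(4,3): →(0,3)(W), (4,1)(W) — all W, so L
(5,2): →(1,2)(W), (5,0)(W) — all W, so L
(5,3): →(1,3)(W), (5,1)(W) — all W, so L
(6,2): →(2,2)(W), (6,0)(W) — all W, so L
(6,3): →(2,3)(W), (6,1)(W) — all W, so L
Every other cell has at least one move into one of the L cells above, so it is W.
(6,4): the move to (2,4) reaches an L cell, so W
(3,4): one of the L cells justified above, so L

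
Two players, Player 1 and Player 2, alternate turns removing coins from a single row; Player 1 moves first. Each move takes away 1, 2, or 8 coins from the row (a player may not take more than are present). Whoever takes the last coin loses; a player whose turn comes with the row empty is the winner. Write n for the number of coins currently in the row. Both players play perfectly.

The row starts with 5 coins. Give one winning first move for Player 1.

Build the W/L table. Terminal = W. A non-terminal position is W if it has a move to some L; otherwise it is L.
n=0: no move; the opponent has just taken the last coin and therefore loses → W
n=1: →0(W) only, which is W, so L
n=2: →1(L), so W
n=3: →1(L), so W
n=4: →3(W), 2(W) — all W, so L
n=5: →4(L), so W
From 5, the L positions reachable in one move are: 4.

Remove 1, leaving 4.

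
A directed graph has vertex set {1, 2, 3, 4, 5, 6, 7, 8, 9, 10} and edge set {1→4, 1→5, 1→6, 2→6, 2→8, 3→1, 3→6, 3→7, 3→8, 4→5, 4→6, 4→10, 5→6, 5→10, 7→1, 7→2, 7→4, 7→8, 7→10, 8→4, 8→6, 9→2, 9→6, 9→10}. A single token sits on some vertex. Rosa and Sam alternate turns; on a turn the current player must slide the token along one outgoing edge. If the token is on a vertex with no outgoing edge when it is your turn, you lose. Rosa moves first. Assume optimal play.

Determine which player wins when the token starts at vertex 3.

Rosa wins.

Compute win/loss labels from the base case upward. A position with no move is L. Any other position is W if it can reach an L in one move, else L.
Every edge goes from a vertex to one that appears earlier in the order 6, 10, 5, 4, 1, 8, 2, 7, 3, 9, so processing vertices in that order labels each vertex after all of its successors.
6: no outgoing edge → L
10: no outgoing edge → L
5: can move to 10, which is L ⇒ W
4: can move to 10, which is L ⇒ W
1: can move to 6, which is L ⇒ W
8: can move to 6, which is L ⇒ W
2: can move to 6, which is L ⇒ W
7: can move to 10, which is L ⇒ W
3: can move to 6, which is L ⇒ W
9: can move to 10, which is L ⇒ W
The starting position 3 is W: Rosa should move to 6, handing over an L position.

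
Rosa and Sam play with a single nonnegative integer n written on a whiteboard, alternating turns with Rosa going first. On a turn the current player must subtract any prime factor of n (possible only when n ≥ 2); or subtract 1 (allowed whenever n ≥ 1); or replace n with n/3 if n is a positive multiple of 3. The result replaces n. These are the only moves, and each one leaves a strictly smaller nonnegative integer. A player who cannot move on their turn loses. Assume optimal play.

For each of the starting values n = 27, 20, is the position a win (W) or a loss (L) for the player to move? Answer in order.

27: L, 20: W

Positions with no move are L. A position that does have a move is losing for the player to move precisely when every available move leads to a winning position for the opponent. Fill in the labels:
n=0: no move → L
n=1: can move to 0, which is L ⇒ W
n=2: can move to 0, which is L ⇒ W
n=3: can move to 0, which is L ⇒ W
n=4: moves to 2(W), 3(W); every one is W ⇒ L
n=5: can move to 0, which is L ⇒ W
n=6: can move to 4, which is L ⇒ W
n=7: can move to 0, which is L ⇒ W
n=8: moves to 6(W), 7(W); every one is W ⇒ L
n=9: can move to 8, which is L ⇒ W
n=10: can move to 8, which is L ⇒ W
n=11: can move to 0, which is L ⇒ W
n=12: can move to 4, which is L ⇒ W
n=13: can move to 0, which is L ⇒ W
n=14: moves to 7(W), 12(W), 13(W); every one is W ⇒ L
n=15: can move to 14, which is L ⇒ W
n=16: can move to 14, which is L ⇒ W
n=17: can move to 0, which is L ⇒ W
n=18: moves to 6(W), 15(W), 16(W), 17(W); every one is W ⇒ L
n=19: can move to 0, which is L ⇒ W
n=20: can move to 18, which is L ⇒ W
n=21: can move to 14, which is L ⇒ W
n=22: moves to 11(W), 20(W), 21(W); every one is W ⇒ L
n=23: can move to 0, which is L ⇒ W
n=24: can move to 8, which is L ⇒ W
n=25: moves to 20(W), 24(W); every one is W ⇒ L
n=26: can move to 25, which is L ⇒ W
n=27: moves to 9(W), 24(W), 26(W); every one is W ⇒ L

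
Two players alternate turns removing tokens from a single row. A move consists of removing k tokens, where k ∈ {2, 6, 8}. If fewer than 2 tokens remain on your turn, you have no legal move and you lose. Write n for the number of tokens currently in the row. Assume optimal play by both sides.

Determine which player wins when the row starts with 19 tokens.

Positions with no move are L. A position that does have a move is losing for the player to move precisely when every available move leads to a winning position for the opponent. Fill in the labels:
n=0: no move → L
n=1: no move → L
n=2: W (go to 0, an L position)
n=3: W (go to 1, an L position)
n=4: L (sole option 2(W) is W)
n=5: L (sole option 3(W) is W)
n=6: W (go to 4, an L position)
n=7: W (go to 5, an L position)
n=8: W (go to 0, an L position)
n=9: W (go to 1, an L position)
n=10: W (go to 4, an L position)
n=11: W (go to 5, an L position)
n=12: W (go to 4, an L position)
n=13: W (go to 5, an L position)
n=14: L (options 12(W), 8(W), 6(W) are all W)
n=15: L (options 13(W), 9(W), 7(W) are all W)
n=16: W (go to 14, an L position)
n=17: W (go to 15, an L position)
n=18: L (options 16(W), 12(W), 10(W) are all W)
n=19: L (options 17(W), 13(W), 11(W) are all W)
Every move from 19 reaches a W position, so the mover loses.

The second player wins.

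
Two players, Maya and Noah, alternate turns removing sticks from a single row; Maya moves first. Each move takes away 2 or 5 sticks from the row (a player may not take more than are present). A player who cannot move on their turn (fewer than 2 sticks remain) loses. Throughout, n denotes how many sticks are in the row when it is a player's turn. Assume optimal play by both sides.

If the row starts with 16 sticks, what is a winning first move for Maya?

Build the W/L table. Terminal = L. A non-terminal position is W if it has a move to some L; otherwise it is L.
n=0: no move → L
n=1: no move → L
n=2: reaches L-position 0 → W
n=3: reaches L-position 1 → W
n=4: only reaches 2(W), which is W → L
n=5: reaches L-position 0 → W
n=6: reaches L-position 4 → W
n=7: only reaches 5(W), 2(W), all W → L
n=8: only reaches 6(W), 3(W), all W → L
n=9: reaches L-position 7 → W
n=10: reaches L-position 8 → W
n=11: only reaches 9(W), 6(W), all W → L
n=12: reaches L-position 7 → W
n=13: reaches L-position 11 → W
n=14: only reaches 12(W), 9(W), all W → L
n=15: only reaches 13(W), 10(W), all W → L
n=16: reaches L-position 14 → W
From 16, the L positions reachable in one move are: 14, 11. Any move reaching one of these is winning.

Remove 2, leaving 14.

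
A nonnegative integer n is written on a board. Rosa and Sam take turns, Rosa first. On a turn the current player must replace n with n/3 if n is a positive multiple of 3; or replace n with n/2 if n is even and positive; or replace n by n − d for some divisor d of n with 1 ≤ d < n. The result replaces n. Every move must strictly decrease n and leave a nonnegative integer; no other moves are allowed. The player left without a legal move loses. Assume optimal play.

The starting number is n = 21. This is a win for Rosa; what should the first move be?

Move to 7.

Compute win/loss labels from the base case upward. A position with no move is L. Any other position is W if it can reach an L in one move, else L.
n=0: no move → L
n=1: no move → L
n=2: →1(L), so W
n=3: →1(L), so W
n=4: →2(W), 3(W) — all W, so L
n=5: →4(L), so W
n=6: →4(L), so W
n=7: →6(W) only, which is W, so L
n=8: →4(L), so W
n=9: →3(W), 6(W), 8(W) — all W, so L
n=10: →9(L), so W
n=11: →10(W) only, which is W, so L
n=12: →4(L), so W
n=13: →12(W) only, which is W, so L
n=14: →7(L), so W
n=15: →5(W), 10(W), 12(W), 14(W) — all W, so L
n=16: →15(L), so W
n=17: →16(W) only, which is W, so L
n=18: →9(L), so W
n=19: →18(W) only, which is W, so L
n=20: →15(L), so W
n=21: →7(L), so W
From 21, the L positions reachable in one move are: 7.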